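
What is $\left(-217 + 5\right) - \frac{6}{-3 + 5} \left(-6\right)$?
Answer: $-3816$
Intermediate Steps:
$\left(-217 + 5\right) - \frac{6}{-3 + 5} \left(-6\right) = - 212 - \frac{6}{2} \left(-6\right) = - 212 \left(-6\right) \frac{1}{2} \left(-6\right) = - 212 \left(\left(-3\right) \left(-6\right)\right) = \left(-212\right) 18 = -3816$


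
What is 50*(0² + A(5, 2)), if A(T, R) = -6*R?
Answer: -600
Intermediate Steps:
50*(0² + A(5, 2)) = 50*(0² - 6*2) = 50*(0 - 12) = 50*(-12) = -600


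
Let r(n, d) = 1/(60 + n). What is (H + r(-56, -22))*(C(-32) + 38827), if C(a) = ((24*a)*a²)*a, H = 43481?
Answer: 4383718925175/4 ≈ 1.0959e+12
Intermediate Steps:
C(a) = 24*a⁴ (C(a) = (24*a³)*a = 24*a⁴)
(H + r(-56, -22))*(C(-32) + 38827) = (43481 + 1/(60 - 56))*(24*(-32)⁴ + 38827) = (43481 + 1/4)*(24*1048576 + 38827) = (43481 + ¼)*(25165824 + 38827) = (173925/4)*25204651 = 4383718925175/4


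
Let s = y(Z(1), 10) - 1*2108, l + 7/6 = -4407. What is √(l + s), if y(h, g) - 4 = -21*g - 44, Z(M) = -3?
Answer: I*√243582/6 ≈ 82.257*I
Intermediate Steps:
y(h, g) = -40 - 21*g (y(h, g) = 4 + (-21*g - 44) = 4 + (-44 - 21*g) = -40 - 21*g)
l = -26449/6 (l = -7/6 - 4407 = -26449/6 ≈ -4408.2)
s = -2358 (s = (-40 - 21*10) - 1*2108 = (-40 - 210) - 2108 = -250 - 2108 = -2358)
√(l + s) = √(-26449/6 - 2358) = √(-40597/6) = I*√243582/6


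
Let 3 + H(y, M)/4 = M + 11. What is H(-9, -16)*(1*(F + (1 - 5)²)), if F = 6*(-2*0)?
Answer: -512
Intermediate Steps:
H(y, M) = 32 + 4*M (H(y, M) = -12 + 4*(M + 11) = -12 + 4*(11 + M) = -12 + (44 + 4*M) = 32 + 4*M)
F = 0 (F = 6*0 = 0)
H(-9, -16)*(1*(F + (1 - 5)²)) = (32 + 4*(-16))*(1*(0 + (1 - 5)²)) = (32 - 64)*(1*(0 + (-4)²)) = -32*(0 + 16) = -32*16 = -512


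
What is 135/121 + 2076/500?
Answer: 79674/15125 ≈ 5.2677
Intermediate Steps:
135/121 + 2076/500 = 135*(1/121) + 2076*(1/500) = 135/121 + 519/125 = 79674/15125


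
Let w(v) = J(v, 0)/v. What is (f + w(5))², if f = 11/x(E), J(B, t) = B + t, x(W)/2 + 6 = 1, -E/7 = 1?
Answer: 1/100 ≈ 0.010000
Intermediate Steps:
E = -7 (E = -7*1 = -7)
x(W) = -10 (x(W) = -12 + 2*1 = -12 + 2 = -10)
f = -11/10 (f = 11/(-10) = 11*(-⅒) = -11/10 ≈ -1.1000)
w(v) = 1 (w(v) = (v + 0)/v = v/v = 1)
(f + w(5))² = (-11/10 + 1)² = (-⅒)² = 1/100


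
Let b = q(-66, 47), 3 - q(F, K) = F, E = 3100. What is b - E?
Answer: -3031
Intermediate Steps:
q(F, K) = 3 - F
b = 69 (b = 3 - 1*(-66) = 3 + 66 = 69)
b - E = 69 - 1*3100 = 69 - 3100 = -3031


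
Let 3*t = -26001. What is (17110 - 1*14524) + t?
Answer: -6081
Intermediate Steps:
t = -8667 (t = (⅓)*(-26001) = -8667)
(17110 - 1*14524) + t = (17110 - 1*14524) - 8667 = (17110 - 14524) - 8667 = 2586 - 8667 = -6081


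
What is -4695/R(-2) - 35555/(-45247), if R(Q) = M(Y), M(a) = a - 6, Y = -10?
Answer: 213003545/723952 ≈ 294.22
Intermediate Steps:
M(a) = -6 + a
R(Q) = -16 (R(Q) = -6 - 10 = -16)
-4695/R(-2) - 35555/(-45247) = -4695/(-16) - 35555/(-45247) = -4695*(-1/16) - 35555*(-1/45247) = 4695/16 + 35555/45247 = 213003545/723952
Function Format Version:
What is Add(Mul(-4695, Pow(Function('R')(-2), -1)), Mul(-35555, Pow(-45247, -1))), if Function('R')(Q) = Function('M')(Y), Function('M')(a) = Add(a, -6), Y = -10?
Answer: Rational(213003545, 723952) ≈ 294.22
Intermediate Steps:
Function('M')(a) = Add(-6, a)
Function('R')(Q) = -16 (Function('R')(Q) = Add(-6, -10) = -16)
Add(Mul(-4695, Pow(Function('R')(-2), -1)), Mul(-35555, Pow(-45247, -1))) = Add(Mul(-4695, Pow(-16, -1)), Mul(-35555, Pow(-45247, -1))) = Add(Mul(-4695, Rational(-1, 16)), Mul(-35555, Rational(-1, 45247))) = Add(Rational(4695, 16), Rational(35555, 45247)) = Rational(213003545, 723952)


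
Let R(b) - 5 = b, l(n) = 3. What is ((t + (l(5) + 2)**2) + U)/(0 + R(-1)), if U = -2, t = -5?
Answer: 9/2 ≈ 4.5000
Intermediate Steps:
R(b) = 5 + b
((t + (l(5) + 2)**2) + U)/(0 + R(-1)) = ((-5 + (3 + 2)**2) - 2)/(0 + (5 - 1)) = ((-5 + 5**2) - 2)/(0 + 4) = ((-5 + 25) - 2)/4 = (20 - 2)/4 = (1/4)*18 = 9/2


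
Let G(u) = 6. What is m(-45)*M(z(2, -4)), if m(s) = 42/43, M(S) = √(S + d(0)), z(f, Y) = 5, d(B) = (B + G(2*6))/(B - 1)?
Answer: 42*I/43 ≈ 0.97674*I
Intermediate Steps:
d(B) = (6 + B)/(-1 + B) (d(B) = (B + 6)/(B - 1) = (6 + B)/(-1 + B))
M(S) = √(-6 + S) (M(S) = √(S + (6 + 0)/(-1 + 0)) = √(S + 6/(-1)) = √(S - 1*6) = √(S - 6) = √(-6 + S))
m(s) = 42/43 (m(s) = 42*(1/43) = 42/43)
m(-45)*M(z(2, -4)) = 42*√(-6 + 5)/43 = 42*√(-1)/43 = 42*I/43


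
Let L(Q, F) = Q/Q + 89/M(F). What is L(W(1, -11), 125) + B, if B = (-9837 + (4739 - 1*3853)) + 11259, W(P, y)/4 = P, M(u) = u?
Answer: 288714/125 ≈ 2309.7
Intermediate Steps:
W(P, y) = 4*P
B = 2308 (B = (-9837 + (4739 - 3853)) + 11259 = (-9837 + 886) + 11259 = -8951 + 11259 = 2308)
L(Q, F) = 1 + 89/F (L(Q, F) = Q/Q + 89/F = 1 + 89/F)
L(W(1, -11), 125) + B = (89 + 125)/125 + 2308 = (1/125)*214 + 2308 = 214/125 + 2308 = 288714/125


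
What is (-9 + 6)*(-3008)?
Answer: 9024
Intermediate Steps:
(-9 + 6)*(-3008) = -3*(-3008) = 9024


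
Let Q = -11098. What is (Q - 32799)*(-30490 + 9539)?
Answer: 919686047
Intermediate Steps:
(Q - 32799)*(-30490 + 9539) = (-11098 - 32799)*(-30490 + 9539) = -43897*(-20951) = 919686047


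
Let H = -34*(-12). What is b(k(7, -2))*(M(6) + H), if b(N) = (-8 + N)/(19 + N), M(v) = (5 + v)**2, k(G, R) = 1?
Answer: -3703/20 ≈ -185.15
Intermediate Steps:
H = 408
b(N) = (-8 + N)/(19 + N)
b(k(7, -2))*(M(6) + H) = ((-8 + 1)/(19 + 1))*((5 + 6)**2 + 408) = (-7/20)*(11**2 + 408) = ((1/20)*(-7))*(121 + 408) = -7/20*529 = -3703/20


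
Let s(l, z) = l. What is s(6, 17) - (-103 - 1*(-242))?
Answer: -133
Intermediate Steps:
s(6, 17) - (-103 - 1*(-242)) = 6 - (-103 - 1*(-242)) = 6 - (-103 + 242) = 6 - 1*139 = 6 - 139 = -133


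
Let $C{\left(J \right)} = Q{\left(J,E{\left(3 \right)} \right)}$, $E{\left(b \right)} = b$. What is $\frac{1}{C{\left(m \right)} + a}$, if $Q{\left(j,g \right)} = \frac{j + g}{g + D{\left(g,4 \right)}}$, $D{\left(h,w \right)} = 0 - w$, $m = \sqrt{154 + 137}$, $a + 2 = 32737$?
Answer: $\frac{32732}{1071383533} + \frac{\sqrt{291}}{1071383533} \approx 3.0567 \cdot 10^{-5}$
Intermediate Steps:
$a = 32735$ ($a = -2 + 32737 = 32735$)
$m = \sqrt{291} \approx 17.059$
$D{\left(h,w \right)} = - w$
$Q{\left(j,g \right)} = \frac{g + j}{-4 + g}$ ($Q{\left(j,g \right)} = \frac{j + g}{g - 4} = \frac{g + j}{g - 4} = \frac{g + j}{-4 + g}$)
$C{\left(J \right)} = -3 - J$ ($C{\left(J \right)} = \frac{3 + J}{-4 + 3} = \frac{3 + J}{-1} = - (3 + J) = -3 - J$)
$\frac{1}{C{\left(m \right)} + a} = \frac{1}{\left(-3 - \sqrt{291}\right) + 32735} = \frac{1}{32732 - \sqrt{291}}$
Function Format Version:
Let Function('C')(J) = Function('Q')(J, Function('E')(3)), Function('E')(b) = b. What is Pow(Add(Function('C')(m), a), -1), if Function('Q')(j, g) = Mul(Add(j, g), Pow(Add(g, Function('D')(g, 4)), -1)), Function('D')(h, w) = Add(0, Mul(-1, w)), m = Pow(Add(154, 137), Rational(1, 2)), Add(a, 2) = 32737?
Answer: Add(Rational(32732, 1071383533), Mul(Rational(1, 1071383533), Pow(291, Rational(1, 2)))) ≈ 3.0567e-5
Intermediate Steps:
a = 32735 (a = Add(-2, 32737) = 32735)
m = Pow(291, Rational(1, 2)) ≈ 17.059
Function('D')(h, w) = Mul(-1, w)
Function('Q')(j, g) = Mul(Pow(Add(-4, g), -1), Add(g, j)) (Function('Q')(j, g) = Mul(Add(j, g), Pow(Add(g, Mul(-1, 4)), -1)) = Mul(Add(g, j), Pow(Add(g, -4), -1)) = Mul(Add(g, j), Pow(Add(-4, g), -1)) = Mul(Pow(Add(-4, g), -1), Add(g, j)))
Function('C')(J) = Add(-3, Mul(-1, J)) (Function('C')(J) = Mul(Pow(Add(-4, 3), -1), Add(3, J)) = Mul(Pow(-1, -1), Add(3, J)) = Mul(-1, Add(3, J)) = Add(-3, Mul(-1, J)))
Pow(Add(Function('C')(m), a), -1) = Pow(Add(Add(-3, Mul(-1, Pow(291, Rational(1, 2)))), 32735), -1) = Pow(Add(32732, Mul(-1, Pow(291, Rational(1, 2)))), -1)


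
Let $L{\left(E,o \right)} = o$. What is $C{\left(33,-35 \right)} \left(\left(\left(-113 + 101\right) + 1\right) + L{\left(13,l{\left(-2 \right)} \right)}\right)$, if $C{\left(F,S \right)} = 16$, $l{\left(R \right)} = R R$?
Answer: $-112$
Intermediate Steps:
$l{\left(R \right)} = R^{2}$
$C{\left(33,-35 \right)} \left(\left(\left(-113 + 101\right) + 1\right) + L{\left(13,l{\left(-2 \right)} \right)}\right) = 16 \left(\left(\left(-113 + 101\right) + 1\right) + \left(-2\right)^{2}\right) = 16 \left(\left(-12 + 1\right) + 4\right) = 16 \left(-11 + 4\right) = 16 \left(-7\right) = -112$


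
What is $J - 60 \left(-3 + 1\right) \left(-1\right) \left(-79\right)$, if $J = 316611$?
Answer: $326091$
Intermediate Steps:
$J - 60 \left(-3 + 1\right) \left(-1\right) \left(-79\right) = 316611 - 60 \left(-3 + 1\right) \left(-1\right) \left(-79\right) = 316611 - 60 \left(\left(-2\right) \left(-1\right)\right) \left(-79\right) = 316611 - 60 \cdot 2 \left(-79\right) = 316611 - 120 \left(-79\right) = 316611 - -9480 = 316611 + 9480 = 326091$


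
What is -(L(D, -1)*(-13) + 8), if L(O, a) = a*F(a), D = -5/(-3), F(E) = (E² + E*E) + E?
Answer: -21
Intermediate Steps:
F(E) = E + 2*E² (F(E) = (E² + E²) + E = 2*E² + E = E + 2*E²)
D = 5/3 (D = -5*(-⅓) = 5/3 ≈ 1.6667)
L(O, a) = a²*(1 + 2*a) (L(O, a) = a*(a*(1 + 2*a)) = a²*(1 + 2*a))
-(L(D, -1)*(-13) + 8) = -(((-1)²*(1 + 2*(-1)))*(-13) + 8) = -((1*(1 - 2))*(-13) + 8) = -((1*(-1))*(-13) + 8) = -(-1*(-13) + 8) = -(13 + 8) = -1*21 = -21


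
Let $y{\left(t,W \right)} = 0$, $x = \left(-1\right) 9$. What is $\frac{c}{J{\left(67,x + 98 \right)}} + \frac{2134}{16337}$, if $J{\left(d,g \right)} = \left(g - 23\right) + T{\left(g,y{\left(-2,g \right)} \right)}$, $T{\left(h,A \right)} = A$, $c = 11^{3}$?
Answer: $\frac{1989581}{98022} \approx 20.297$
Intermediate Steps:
$x = -9$
$c = 1331$
$J{\left(d,g \right)} = -23 + g$ ($J{\left(d,g \right)} = \left(g - 23\right) + 0 = \left(-23 + g\right) + 0 = -23 + g$)
$\frac{c}{J{\left(67,x + 98 \right)}} + \frac{2134}{16337} = \frac{1331}{-23 + \left(-9 + 98\right)} + \frac{2134}{16337} = \frac{1331}{-23 + 89} + 2134 \cdot \frac{1}{16337} = \frac{1331}{66} + \frac{2134}{16337} = 1331 \cdot \frac{1}{66} + \frac{2134}{16337} = \frac{121}{6} + \frac{2134}{16337} = \frac{1989581}{98022}$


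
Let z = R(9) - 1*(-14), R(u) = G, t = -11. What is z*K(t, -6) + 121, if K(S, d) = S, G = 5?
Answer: -88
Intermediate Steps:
R(u) = 5
z = 19 (z = 5 - 1*(-14) = 5 + 14 = 19)
z*K(t, -6) + 121 = 19*(-11) + 121 = -209 + 121 = -88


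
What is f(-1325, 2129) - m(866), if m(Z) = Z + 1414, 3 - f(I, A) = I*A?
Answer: 2818648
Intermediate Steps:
f(I, A) = 3 - A*I (f(I, A) = 3 - I*A = 3 - A*I)
m(Z) = 1414 + Z
f(-1325, 2129) - m(866) = (3 - 1*2129*(-1325)) - (1414 + 866) = (3 + 2820925) - 1*2280 = 2820928 - 2280 = 2818648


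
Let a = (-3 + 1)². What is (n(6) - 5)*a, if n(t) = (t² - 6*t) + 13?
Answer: 32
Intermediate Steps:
n(t) = 13 + t² - 6*t
a = 4 (a = (-2)² = 4)
(n(6) - 5)*a = ((13 + 6² - 6*6) - 5)*4 = ((13 + 36 - 36) - 5)*4 = (13 - 5)*4 = 8*4 = 32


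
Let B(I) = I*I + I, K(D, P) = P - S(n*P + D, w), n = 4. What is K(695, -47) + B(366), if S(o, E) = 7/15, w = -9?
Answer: 2014118/15 ≈ 1.3427e+5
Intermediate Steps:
S(o, E) = 7/15 (S(o, E) = 7*(1/15) = 7/15)
K(D, P) = -7/15 + P (K(D, P) = P - 1*7/15 = P - 7/15 = -7/15 + P)
B(I) = I + I² (B(I) = I² + I = I + I²)
K(695, -47) + B(366) = (-7/15 - 47) + 366*(1 + 366) = -712/15 + 366*367 = -712/15 + 134322 = 2014118/15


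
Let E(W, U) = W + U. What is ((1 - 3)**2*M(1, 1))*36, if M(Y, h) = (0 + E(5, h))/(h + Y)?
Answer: 432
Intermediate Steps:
E(W, U) = U + W
M(Y, h) = (5 + h)/(Y + h) (M(Y, h) = (0 + (h + 5))/(h + Y) = (0 + (5 + h))/(Y + h) = (5 + h)/(Y + h))
((1 - 3)**2*M(1, 1))*36 = ((1 - 3)**2*((5 + 1)/(1 + 1)))*36 = ((-2)**2*(6/2))*36 = (4*((1/2)*6))*36 = (4*3)*36 = 12*36 = 432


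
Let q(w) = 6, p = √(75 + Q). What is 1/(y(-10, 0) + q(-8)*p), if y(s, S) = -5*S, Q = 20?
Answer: √95/570 ≈ 0.017100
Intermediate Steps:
p = √95 (p = √(75 + 20) = √95 ≈ 9.7468)
1/(y(-10, 0) + q(-8)*p) = 1/(-5*0 + 6*√95) = 1/(0 + 6*√95) = 1/(6*√95) = √95/570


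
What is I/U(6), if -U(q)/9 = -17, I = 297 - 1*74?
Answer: 223/153 ≈ 1.4575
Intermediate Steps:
I = 223 (I = 297 - 74 = 223)
U(q) = 153 (U(q) = -9*(-17) = 153)
I/U(6) = 223/153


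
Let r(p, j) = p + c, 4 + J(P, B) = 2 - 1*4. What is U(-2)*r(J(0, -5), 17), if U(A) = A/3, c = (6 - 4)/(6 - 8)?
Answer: 14/3 ≈ 4.6667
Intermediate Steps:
J(P, B) = -6 (J(P, B) = -4 + (2 - 1*4) = -4 + (2 - 4) = -4 - 2 = -6)
c = -1 (c = 2/(-2) = 2*(-1/2) = -1)
U(A) = A/3 (U(A) = A*(1/3) = A/3)
r(p, j) = -1 + p (r(p, j) = p - 1 = -1 + p)
U(-2)*r(J(0, -5), 17) = ((1/3)*(-2))*(-1 - 6) = -2/3*(-7) = 14/3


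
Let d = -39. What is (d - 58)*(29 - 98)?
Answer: 6693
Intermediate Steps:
(d - 58)*(29 - 98) = (-39 - 58)*(29 - 98) = -97*(-69) = 6693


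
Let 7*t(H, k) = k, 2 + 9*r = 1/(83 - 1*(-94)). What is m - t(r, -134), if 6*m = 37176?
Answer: 43506/7 ≈ 6215.1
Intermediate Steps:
r = -353/1593 (r = -2/9 + 1/(9*(83 - 1*(-94))) = -2/9 + 1/(9*(83 + 94)) = -2/9 + (1/9)/177 = -2/9 + (1/9)*(1/177) = -2/9 + 1/1593 = -353/1593 ≈ -0.22159)
m = 6196 (m = (1/6)*37176 = 6196)
t(H, k) = k/7
m - t(r, -134) = 6196 - (-134)/7 = 6196 - 1*(-134/7) = 6196 + 134/7 = 43506/7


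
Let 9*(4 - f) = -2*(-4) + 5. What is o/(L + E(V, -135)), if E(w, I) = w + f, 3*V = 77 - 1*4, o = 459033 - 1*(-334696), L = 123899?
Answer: 7143561/1115333 ≈ 6.4049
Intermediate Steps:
f = 23/9 (f = 4 - (-2*(-4) + 5)/9 = 4 - (8 + 5)/9 = 4 - 1/9*13 = 4 - 13/9 = 23/9 ≈ 2.5556)
o = 793729 (o = 459033 + 334696 = 793729)
V = 73/3 (V = (77 - 1*4)/3 = (77 - 4)/3 = (1/3)*73 = 73/3 ≈ 24.333)
E(w, I) = 23/9 + w (E(w, I) = w + 23/9 = 23/9 + w)
o/(L + E(V, -135)) = 793729/(123899 + (23/9 + 73/3)) = 793729/(123899 + 242/9) = 793729/(1115333/9) = 793729*(9/1115333) = 7143561/1115333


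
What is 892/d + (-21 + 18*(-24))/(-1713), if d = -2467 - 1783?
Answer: 66209/1213375 ≈ 0.054566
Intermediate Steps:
d = -4250
892/d + (-21 + 18*(-24))/(-1713) = 892/(-4250) + (-21 + 18*(-24))/(-1713) = 892*(-1/4250) + (-21 - 432)*(-1/1713) = -446/2125 - 453*(-1/1713) = -446/2125 + 151/571 = 66209/1213375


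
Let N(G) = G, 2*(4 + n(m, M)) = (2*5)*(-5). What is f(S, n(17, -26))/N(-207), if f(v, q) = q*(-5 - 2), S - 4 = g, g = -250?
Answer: -203/207 ≈ -0.98068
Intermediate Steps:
n(m, M) = -29 (n(m, M) = -4 + ((2*5)*(-5))/2 = -4 + (10*(-5))/2 = -4 + (½)*(-50) = -4 - 25 = -29)
S = -246 (S = 4 - 250 = -246)
f(v, q) = -7*q (f(v, q) = q*(-7) = -7*q)
f(S, n(17, -26))/N(-207) = -7*(-29)/(-207) = 203*(-1/207) = -203/207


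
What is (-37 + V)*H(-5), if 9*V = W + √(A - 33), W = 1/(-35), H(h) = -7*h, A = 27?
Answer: -11656/9 + 35*I*√6/9 ≈ -1295.1 + 9.5258*I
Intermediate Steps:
W = -1/35 ≈ -0.028571
V = -1/315 + I*√6/9 (V = (-1/35 + √(27 - 33))/9 = (-1/35 + √(-6))/9 = (-1/35 + I*√6)/9 = -1/315 + I*√6/9 ≈ -0.0031746 + 0.27217*I)
(-37 + V)*H(-5) = (-37 + (-1/315 + I*√6/9))*(-7*(-5)) = (-11656/315 + I*√6/9)*35 = -11656/9 + 35*I*√6/9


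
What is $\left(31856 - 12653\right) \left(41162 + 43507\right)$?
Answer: $1625898807$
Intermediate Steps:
$\left(31856 - 12653\right) \left(41162 + 43507\right) = 19203 \cdot 84669 = 1625898807$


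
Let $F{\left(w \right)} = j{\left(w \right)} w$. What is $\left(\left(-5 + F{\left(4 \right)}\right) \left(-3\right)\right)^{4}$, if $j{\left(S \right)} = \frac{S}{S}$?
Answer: $81$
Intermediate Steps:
$j{\left(S \right)} = 1$
$F{\left(w \right)} = w$ ($F{\left(w \right)} = 1 w = w$)
$\left(\left(-5 + F{\left(4 \right)}\right) \left(-3\right)\right)^{4} = \left(\left(-5 + 4\right) \left(-3\right)\right)^{4} = \left(\left(-1\right) \left(-3\right)\right)^{4} = 3^{4} = 81$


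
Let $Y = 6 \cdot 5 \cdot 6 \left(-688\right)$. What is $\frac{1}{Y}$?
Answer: $- \frac{1}{123840} \approx -8.0749 \cdot 10^{-6}$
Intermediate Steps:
$Y = -123840$ ($Y = 30 \cdot 6 \left(-688\right) = 180 \left(-688\right) = -123840$)
$\frac{1}{Y} = \frac{1}{-123840} = - \frac{1}{123840}$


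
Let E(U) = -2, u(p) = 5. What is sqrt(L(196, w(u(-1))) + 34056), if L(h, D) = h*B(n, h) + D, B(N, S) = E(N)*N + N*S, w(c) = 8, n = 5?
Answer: 2*sqrt(56046) ≈ 473.48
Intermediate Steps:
B(N, S) = -2*N + N*S
L(h, D) = D + h*(-10 + 5*h) (L(h, D) = h*(5*(-2 + h)) + D = h*(-10 + 5*h) + D = D + h*(-10 + 5*h))
sqrt(L(196, w(u(-1))) + 34056) = sqrt((8 + 5*196*(-2 + 196)) + 34056) = sqrt((8 + 5*196*194) + 34056) = sqrt((8 + 190120) + 34056) = sqrt(190128 + 34056) = sqrt(224184) = 2*sqrt(56046)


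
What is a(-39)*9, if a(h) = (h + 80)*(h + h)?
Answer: -28782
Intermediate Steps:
a(h) = 2*h*(80 + h) (a(h) = (80 + h)*(2*h) = 2*h*(80 + h))
a(-39)*9 = (2*(-39)*(80 - 39))*9 = (2*(-39)*41)*9 = -3198*9 = -28782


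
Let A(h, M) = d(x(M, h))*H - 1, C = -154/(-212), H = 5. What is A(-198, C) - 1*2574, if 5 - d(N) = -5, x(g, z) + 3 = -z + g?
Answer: -2525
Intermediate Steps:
x(g, z) = -3 + g - z (x(g, z) = -3 + (-z + g) = -3 + (g - z) = -3 + g - z)
d(N) = 10 (d(N) = 5 - 1*(-5) = 5 + 5 = 10)
C = 77/106 (C = -154*(-1/212) = 77/106 ≈ 0.72641)
A(h, M) = 49 (A(h, M) = 10*5 - 1 = 50 - 1 = 49)
A(-198, C) - 1*2574 = 49 - 1*2574 = 49 - 2574 = -2525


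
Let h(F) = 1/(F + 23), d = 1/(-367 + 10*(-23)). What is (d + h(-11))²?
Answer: 4225/633616 ≈ 0.0066681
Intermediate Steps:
d = -1/597 (d = 1/(-367 - 230) = 1/(-597) = -1/597 ≈ -0.0016750)
h(F) = 1/(23 + F)
(d + h(-11))² = (-1/597 + 1/(23 - 11))² = (-1/597 + 1/12)² = (65/796)² = 4225/633616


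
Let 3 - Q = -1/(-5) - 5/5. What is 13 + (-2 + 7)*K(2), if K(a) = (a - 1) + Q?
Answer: 37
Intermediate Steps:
Q = 19/5 (Q = 3 - (-1/(-5) - 5/5) = 3 - (-1*(-⅕) - 5*⅕) = 3 - (⅕ - 1) = 3 - 1*(-⅘) = 3 + ⅘ = 19/5 ≈ 3.8000)
K(a) = 14/5 + a (K(a) = (a - 1) + 19/5 = (-1 + a) + 19/5 = 14/5 + a)
13 + (-2 + 7)*K(2) = 13 + (-2 + 7)*(14/5 + 2) = 13 + 5*(24/5) = 13 + 24 = 37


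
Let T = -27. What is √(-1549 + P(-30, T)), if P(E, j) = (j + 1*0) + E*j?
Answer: I*√766 ≈ 27.677*I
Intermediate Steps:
P(E, j) = j + E*j (P(E, j) = (j + 0) + E*j = j + E*j)
√(-1549 + P(-30, T)) = √(-1549 - 27*(1 - 30)) = √(-1549 - 27*(-29)) = √(-1549 + 783) = √(-766) = I*√766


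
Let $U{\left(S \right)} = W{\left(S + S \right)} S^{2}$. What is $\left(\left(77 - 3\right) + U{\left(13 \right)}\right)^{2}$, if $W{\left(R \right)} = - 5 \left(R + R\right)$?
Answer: $1924225956$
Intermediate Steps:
$W{\left(R \right)} = - 10 R$ ($W{\left(R \right)} = - 5 \cdot 2 R = - 10 R$)
$U{\left(S \right)} = - 20 S^{3}$ ($U{\left(S \right)} = - 10 \left(S + S\right) S^{2} = - 10 \cdot 2 S S^{2} = - 20 S S^{2} = - 20 S^{3}$)
$\left(\left(77 - 3\right) + U{\left(13 \right)}\right)^{2} = \left(\left(77 - 3\right) - 20 \cdot 13^{3}\right)^{2} = \left(\left(77 - 3\right) - 43940\right)^{2} = \left(74 - 43940\right)^{2} = \left(-43866\right)^{2} = 1924225956$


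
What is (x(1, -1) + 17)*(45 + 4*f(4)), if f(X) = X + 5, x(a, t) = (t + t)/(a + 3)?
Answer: 2673/2 ≈ 1336.5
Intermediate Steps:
x(a, t) = 2*t/(3 + a) (x(a, t) = (2*t)/(3 + a) = 2*t/(3 + a))
f(X) = 5 + X
(x(1, -1) + 17)*(45 + 4*f(4)) = (2*(-1)/(3 + 1) + 17)*(45 + 4*(5 + 4)) = (2*(-1)/4 + 17)*(45 + 4*9) = (2*(-1)*(¼) + 17)*(45 + 36) = (-½ + 17)*81 = (33/2)*81 = 2673/2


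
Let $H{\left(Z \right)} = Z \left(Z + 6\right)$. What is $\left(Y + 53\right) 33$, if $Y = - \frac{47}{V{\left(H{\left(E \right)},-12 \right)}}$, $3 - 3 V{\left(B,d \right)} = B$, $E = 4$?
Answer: $\frac{69366}{37} \approx 1874.8$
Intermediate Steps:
$H{\left(Z \right)} = Z \left(6 + Z\right)$
$V{\left(B,d \right)} = 1 - \frac{B}{3}$
$Y = \frac{141}{37}$ ($Y = - \frac{47}{1 - \frac{4 \left(6 + 4\right)}{3}} = - \frac{47}{1 - \frac{4 \cdot 10}{3}} = - \frac{47}{1 - \frac{40}{3}} = - \frac{47}{- \frac{37}{3}} = \left(-47\right) \left(- \frac{3}{37}\right) = \frac{141}{37} \approx 3.8108$)
$\left(Y + 53\right) 33 = \left(\frac{141}{37} + 53\right) 33 = \frac{2102}{37} \cdot 33 = \frac{69366}{37}$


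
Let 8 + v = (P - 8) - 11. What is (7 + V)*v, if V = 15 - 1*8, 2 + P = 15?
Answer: -196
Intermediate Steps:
P = 13 (P = -2 + 15 = 13)
V = 7 (V = 15 - 8 = 7)
v = -14 (v = -8 + ((13 - 8) - 11) = -8 + (5 - 11) = -8 - 6 = -14)
(7 + V)*v = (7 + 7)*(-14) = 14*(-14) = -196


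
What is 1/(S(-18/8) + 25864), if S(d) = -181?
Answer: 1/25683 ≈ 3.8936e-5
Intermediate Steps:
1/(S(-18/8) + 25864) = 1/(-181 + 25864) = 1/25683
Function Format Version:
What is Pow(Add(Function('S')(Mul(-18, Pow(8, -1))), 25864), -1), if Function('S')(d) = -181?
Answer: Rational(1, 25683) ≈ 3.8936e-5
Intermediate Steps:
Pow(Add(Function('S')(Mul(-18, Pow(8, -1))), 25864), -1) = Pow(Add(-181, 25864), -1) = Pow(25683, -1) = Rational(1, 25683)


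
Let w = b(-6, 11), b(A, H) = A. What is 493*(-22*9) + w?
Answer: -97620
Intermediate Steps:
w = -6
493*(-22*9) + w = 493*(-22*9) - 6 = 493*(-198) - 6 = -97614 - 6 = -97620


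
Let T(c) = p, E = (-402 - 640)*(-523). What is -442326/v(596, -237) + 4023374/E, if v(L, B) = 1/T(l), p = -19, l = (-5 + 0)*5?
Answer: 2290002005389/272483 ≈ 8.4042e+6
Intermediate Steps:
E = 544966 (E = -1042*(-523) = 544966)
l = -25 (l = -5*5 = -25)
T(c) = -19
v(L, B) = -1/19 (v(L, B) = 1/(-19) = -1/19)
-442326/v(596, -237) + 4023374/E = -442326/(-1/19) + 4023374/544966 = -442326*(-19) + 4023374*(1/544966) = 8404194 + 2011687/272483 = 2290002005389/272483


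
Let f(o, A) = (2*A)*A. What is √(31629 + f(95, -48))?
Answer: √36237 ≈ 190.36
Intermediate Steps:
f(o, A) = 2*A²
√(31629 + f(95, -48)) = √(31629 + 2*(-48)²) = √(31629 + 2*2304) = √(31629 + 4608) = √36237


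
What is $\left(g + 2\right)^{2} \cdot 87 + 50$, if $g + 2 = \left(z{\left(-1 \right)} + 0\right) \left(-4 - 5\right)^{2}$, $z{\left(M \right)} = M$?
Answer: $570857$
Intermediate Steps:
$g = -83$ ($g = -2 + \left(-1 + 0\right) \left(-4 - 5\right)^{2} = -2 - \left(-9\right)^{2} = -2 - 81 = -83$)
$\left(g + 2\right)^{2} \cdot 87 + 50 = \left(-83 + 2\right)^{2} \cdot 87 + 50 = \left(-81\right)^{2} \cdot 87 + 50 = 6561 \cdot 87 + 50 = 570807 + 50 = 570857$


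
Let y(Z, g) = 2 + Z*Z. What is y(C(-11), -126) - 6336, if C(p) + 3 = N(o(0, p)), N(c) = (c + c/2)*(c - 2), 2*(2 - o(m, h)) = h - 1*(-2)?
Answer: -298447/64 ≈ -4663.2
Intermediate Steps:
o(m, h) = 1 - h/2 (o(m, h) = 2 - (h - 1*(-2))/2 = 2 - (h + 2)/2 = 2 - (2 + h)/2 = 2 + (-1 - h/2) = 1 - h/2)
N(c) = 3*c*(-2 + c)/2 (N(c) = (c + c*(½))*(-2 + c) = (c + c/2)*(-2 + c) = (3*c/2)*(-2 + c) = 3*c*(-2 + c)/2)
C(p) = -3 + 3*(1 - p/2)*(-1 - p/2)/2 (C(p) = -3 + 3*(1 - p/2)*(-2 + (1 - p/2))/2 = -3 + 3*(1 - p/2)*(-1 - p/2)/2)
y(Z, g) = 2 + Z²
y(C(-11), -126) - 6336 = (2 + (-9/2 + (3/8)*(-11)²)²) - 6336 = (2 + (-9/2 + (3/8)*121)²) - 6336 = (2 + (-9/2 + 363/8)²) - 6336 = (2 + (327/8)²) - 6336 = (2 + 106929/64) - 6336 = 107057/64 - 6336 = -298447/64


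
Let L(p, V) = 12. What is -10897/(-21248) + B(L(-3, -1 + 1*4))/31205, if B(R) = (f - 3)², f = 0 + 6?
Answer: 340232117/663043840 ≈ 0.51314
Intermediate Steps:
f = 6
B(R) = 9 (B(R) = (6 - 3)² = 3² = 9)
-10897/(-21248) + B(L(-3, -1 + 1*4))/31205 = -10897/(-21248) + 9/31205 = -10897*(-1/21248) + 9*(1/31205) = 10897/21248 + 9/31205 = 340232117/663043840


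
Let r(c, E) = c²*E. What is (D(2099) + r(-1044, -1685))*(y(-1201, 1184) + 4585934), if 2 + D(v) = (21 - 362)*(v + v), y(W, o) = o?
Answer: -8431002151054240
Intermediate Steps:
D(v) = -2 - 682*v (D(v) = -2 + (21 - 362)*(v + v) = -2 - 682*v)
r(c, E) = E*c²
(D(2099) + r(-1044, -1685))*(y(-1201, 1184) + 4585934) = ((-2 - 682*2099) - 1685*(-1044)²)*(1184 + 4585934) = ((-2 - 1431518) - 1685*1089936)*4587118 = (-1431520 - 1836542160)*4587118 = -1837973680*4587118 = -8431002151054240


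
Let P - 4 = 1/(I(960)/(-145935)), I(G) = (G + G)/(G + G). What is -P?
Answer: 145931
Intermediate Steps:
I(G) = 1 (I(G) = (2*G)/((2*G)) = (2*G)*(1/(2*G)) = 1)
P = -145931 (P = 4 + 1/(1/(-145935)) = 4 + 1/(1*(-1/145935)) = 4 + 1/(-1/145935) = 4 - 145935 = -145931)
-P = -1*(-145931) = 145931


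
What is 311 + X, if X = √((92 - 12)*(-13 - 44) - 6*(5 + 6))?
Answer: 311 + 3*I*√514 ≈ 311.0 + 68.015*I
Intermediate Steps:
X = 3*I*√514 (X = √(80*(-57) - 6*11) = √(-4560 - 66) = √(-4626) = 3*I*√514 ≈ 68.015*I)
311 + X = 311 + 3*I*√514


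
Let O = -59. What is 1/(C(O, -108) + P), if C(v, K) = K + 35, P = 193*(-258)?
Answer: -1/49867 ≈ -2.0053e-5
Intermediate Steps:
P = -49794
C(v, K) = 35 + K
1/(C(O, -108) + P) = 1/((35 - 108) - 49794) = 1/(-73 - 49794) = 1/(-49867) = -1/49867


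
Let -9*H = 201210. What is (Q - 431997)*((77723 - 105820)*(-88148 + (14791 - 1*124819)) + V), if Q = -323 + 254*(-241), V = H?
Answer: -8244182512179964/3 ≈ -2.7481e+15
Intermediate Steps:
H = -67070/3 (H = -⅑*201210 = -67070/3 ≈ -22357.)
V = -67070/3 ≈ -22357.
Q = -61537 (Q = -323 - 61214 = -61537)
(Q - 431997)*((77723 - 105820)*(-88148 + (14791 - 1*124819)) + V) = (-61537 - 431997)*((77723 - 105820)*(-88148 + (14791 - 1*124819)) - 67070/3) = -493534*(-28097*(-88148 + (14791 - 124819)) - 67070/3) = -493534*(-28097*(-88148 - 110028) - 67070/3) = -493534*(-28097*(-198176) - 67070/3) = -493534*(5568151072 - 67070/3) = -493534*16704386146/3 = -8244182512179964/3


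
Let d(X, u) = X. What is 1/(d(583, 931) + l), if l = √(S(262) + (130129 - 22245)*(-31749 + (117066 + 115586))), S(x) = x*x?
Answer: -583/21673948007 + 2*√5418571974/21673948007 ≈ 6.7657e-6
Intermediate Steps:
S(x) = x²
l = 2*√5418571974 (l = √(262² + (130129 - 22245)*(-31749 + (117066 + 115586))) = √(68644 + 107884*(-31749 + 232652)) = √(68644 + 107884*200903) = √(68644 + 21674219252) = √21674287896 = 2*√5418571974 ≈ 1.4722e+5)
1/(d(583, 931) + l) = 1/(583 + 2*√5418571974)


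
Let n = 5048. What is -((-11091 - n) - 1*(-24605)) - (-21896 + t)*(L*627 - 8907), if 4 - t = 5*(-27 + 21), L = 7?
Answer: -98780982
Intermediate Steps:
t = 34 (t = 4 - 5*(-27 + 21) = 4 - 5*(-6) = 4 - 1*(-30) = 4 + 30 = 34)
-((-11091 - n) - 1*(-24605)) - (-21896 + t)*(L*627 - 8907) = -((-11091 - 1*5048) - 1*(-24605)) - (-21896 + 34)*(7*627 - 8907) = -((-11091 - 5048) + 24605) - (-21862)*(4389 - 8907) = -(-16139 + 24605) - (-21862)*(-4518) = -1*8466 - 1*98772516 = -8466 - 98772516 = -98780982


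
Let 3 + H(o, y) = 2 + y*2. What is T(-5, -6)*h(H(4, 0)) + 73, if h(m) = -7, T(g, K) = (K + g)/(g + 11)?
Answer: 515/6 ≈ 85.833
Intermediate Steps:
H(o, y) = -1 + 2*y (H(o, y) = -3 + (2 + y*2) = -3 + (2 + 2*y) = -1 + 2*y)
T(g, K) = (K + g)/(11 + g)
T(-5, -6)*h(H(4, 0)) + 73 = ((-6 - 5)/(11 - 5))*(-7) + 73 = (-11/6)*(-7) + 73 = ((⅙)*(-11))*(-7) + 73 = -11/6*(-7) + 73 = 77/6 + 73 = 515/6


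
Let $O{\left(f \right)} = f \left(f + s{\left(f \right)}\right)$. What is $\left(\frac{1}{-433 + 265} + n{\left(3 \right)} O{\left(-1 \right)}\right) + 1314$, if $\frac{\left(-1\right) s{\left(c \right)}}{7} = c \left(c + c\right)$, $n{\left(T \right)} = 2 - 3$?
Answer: $\frac{218231}{168} \approx 1299.0$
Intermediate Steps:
$n{\left(T \right)} = -1$ ($n{\left(T \right)} = 2 - 3 = -1$)
$s{\left(c \right)} = - 14 c^{2}$ ($s{\left(c \right)} = - 7 c \left(c + c\right) = - 7 c 2 c = - 7 \cdot 2 c^{2} = - 14 c^{2}$)
$O{\left(f \right)} = f \left(f - 14 f^{2}\right)$
$\left(\frac{1}{-433 + 265} + n{\left(3 \right)} O{\left(-1 \right)}\right) + 1314 = \left(\frac{1}{-433 + 265} - \left(-1\right)^{2} \left(1 - -14\right)\right) + 1314 = \left(\frac{1}{-168} - 1 \left(1 + 14\right)\right) + 1314 = \left(- \frac{1}{168} - 1 \cdot 15\right) + 1314 = \left(- \frac{1}{168} - 15\right) + 1314 = - \frac{2521}{168} + 1314 = \frac{218231}{168}$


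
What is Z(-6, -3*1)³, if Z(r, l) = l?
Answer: -27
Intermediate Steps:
Z(-6, -3*1)³ = (-3*1)³ = (-3)³ = -27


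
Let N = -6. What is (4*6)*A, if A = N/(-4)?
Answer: 36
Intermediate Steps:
A = 3/2 (A = -6/(-4) = -6*(-¼) = 3/2 ≈ 1.5000)
(4*6)*A = (4*6)*(3/2) = 24*(3/2) = 36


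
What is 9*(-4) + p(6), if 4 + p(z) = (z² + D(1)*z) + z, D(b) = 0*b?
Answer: 2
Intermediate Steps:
D(b) = 0
p(z) = -4 + z + z² (p(z) = -4 + ((z² + 0*z) + z) = -4 + ((z² + 0) + z) = -4 + (z² + z) = -4 + (z + z²) = -4 + z + z²)
9*(-4) + p(6) = 9*(-4) + (-4 + 6 + 6²) = -36 + (-4 + 6 + 36) = -36 + 38 = 2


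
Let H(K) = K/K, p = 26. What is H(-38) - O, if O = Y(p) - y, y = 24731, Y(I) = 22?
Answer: 24710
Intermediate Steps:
H(K) = 1
O = -24709 (O = 22 - 1*24731 = 22 - 24731 = -24709)
H(-38) - O = 1 - 1*(-24709) = 1 + 24709 = 24710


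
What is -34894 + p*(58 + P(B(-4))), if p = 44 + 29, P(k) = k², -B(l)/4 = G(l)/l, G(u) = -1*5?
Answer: -28835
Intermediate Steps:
G(u) = -5
B(l) = 20/l (B(l) = -(-20)/l = 20/l)
p = 73
-34894 + p*(58 + P(B(-4))) = -34894 + 73*(58 + (20/(-4))²) = -34894 + 73*(58 + (20*(-¼))²) = -34894 + 73*(58 + (-5)²) = -34894 + 73*(58 + 25) = -34894 + 73*83 = -34894 + 6059 = -28835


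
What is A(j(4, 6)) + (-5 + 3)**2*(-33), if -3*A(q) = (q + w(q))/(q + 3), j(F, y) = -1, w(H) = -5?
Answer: -131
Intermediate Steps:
A(q) = -(-5 + q)/(3*(3 + q)) (A(q) = -(q - 5)/(3*(q + 3)) = -(-5 + q)/(3*(3 + q)))
A(j(4, 6)) + (-5 + 3)**2*(-33) = (5 - 1*(-1))/(3*(3 - 1)) + (-5 + 3)**2*(-33) = (1/3)*(5 + 1)/2 + (-2)**2*(-33) = (1/3)*(1/2)*6 + 4*(-33) = 1 - 132 = -131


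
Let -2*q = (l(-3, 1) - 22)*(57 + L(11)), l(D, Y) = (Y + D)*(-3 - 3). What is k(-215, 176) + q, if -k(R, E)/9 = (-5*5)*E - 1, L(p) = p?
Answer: 39949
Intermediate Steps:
l(D, Y) = -6*D - 6*Y (l(D, Y) = (D + Y)*(-6) = -6*D - 6*Y)
k(R, E) = 9 + 225*E (k(R, E) = -9*((-5*5)*E - 1) = -9*(-25*E - 1) = -9*(-1 - 25*E) = 9 + 225*E)
q = 340 (q = -((-6*(-3) - 6*1) - 22)*(57 + 11)/2 = -((18 - 6) - 22)*68/2 = -(12 - 22)*68/2 = -(-5)*68 = -1/2*(-680) = 340)
k(-215, 176) + q = (9 + 225*176) + 340 = (9 + 39600) + 340 = 39609 + 340 = 39949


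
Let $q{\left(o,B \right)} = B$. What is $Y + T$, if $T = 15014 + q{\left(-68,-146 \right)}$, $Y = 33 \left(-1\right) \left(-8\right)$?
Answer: $15132$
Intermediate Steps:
$Y = 264$ ($Y = \left(-33\right) \left(-8\right) = 264$)
$T = 14868$ ($T = 15014 - 146 = 14868$)
$Y + T = 264 + 14868 = 15132$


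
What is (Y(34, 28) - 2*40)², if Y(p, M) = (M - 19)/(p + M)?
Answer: 24512401/3844 ≈ 6376.8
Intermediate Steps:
Y(p, M) = (-19 + M)/(M + p)
(Y(34, 28) - 2*40)² = ((-19 + 28)/(28 + 34) - 2*40)² = (9/62 - 80)² = (-4951/62)² = 24512401/3844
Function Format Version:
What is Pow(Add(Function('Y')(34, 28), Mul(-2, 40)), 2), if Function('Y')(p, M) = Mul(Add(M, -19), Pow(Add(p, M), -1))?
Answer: Rational(24512401, 3844) ≈ 6376.8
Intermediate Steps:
Function('Y')(p, M) = Mul(Pow(Add(M, p), -1), Add(-19, M)) (Function('Y')(p, M) = Mul(Add(-19, M), Pow(Add(M, p), -1)) = Mul(Pow(Add(M, p), -1), Add(-19, M)))
Pow(Add(Function('Y')(34, 28), Mul(-2, 40)), 2) = Pow(Add(Mul(Pow(Add(28, 34), -1), Add(-19, 28)), Mul(-2, 40)), 2) = Pow(Add(Mul(Pow(62, -1), 9), -80), 2) = Pow(Add(Mul(Rational(1, 62), 9), -80), 2) = Pow(Add(Rational(9, 62), -80), 2) = Pow(Rational(-4951, 62), 2) = Rational(24512401, 3844)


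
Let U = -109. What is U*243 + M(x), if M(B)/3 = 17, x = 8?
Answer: -26436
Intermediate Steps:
M(B) = 51 (M(B) = 3*17 = 51)
U*243 + M(x) = -109*243 + 51 = -26487 + 51 = -26436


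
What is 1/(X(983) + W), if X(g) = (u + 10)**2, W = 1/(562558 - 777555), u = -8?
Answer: 214997/859987 ≈ 0.25000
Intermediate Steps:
W = -1/214997 (W = 1/(-214997) = -1/214997 ≈ -4.6512e-6)
X(g) = 4 (X(g) = (-8 + 10)**2 = 2**2 = 4)
1/(X(983) + W) = 1/(4 - 1/214997) = 1/(859987/214997) = 214997/859987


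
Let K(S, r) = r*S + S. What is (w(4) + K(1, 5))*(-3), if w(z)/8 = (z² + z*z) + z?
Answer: -882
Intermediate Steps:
K(S, r) = S + S*r (K(S, r) = S*r + S = S + S*r)
w(z) = 8*z + 16*z² (w(z) = 8*((z² + z*z) + z) = 8*((z² + z²) + z) = 8*(2*z² + z) = 8*(z + 2*z²) = 8*z + 16*z²)
(w(4) + K(1, 5))*(-3) = (8*4*(1 + 2*4) + 1*(1 + 5))*(-3) = (8*4*(1 + 8) + 1*6)*(-3) = (8*4*9 + 6)*(-3) = (288 + 6)*(-3) = 294*(-3) = -882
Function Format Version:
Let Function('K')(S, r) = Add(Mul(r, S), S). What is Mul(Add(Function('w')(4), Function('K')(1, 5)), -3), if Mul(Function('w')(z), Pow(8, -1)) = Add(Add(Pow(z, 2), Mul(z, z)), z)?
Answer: -882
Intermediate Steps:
Function('K')(S, r) = Add(S, Mul(S, r)) (Function('K')(S, r) = Add(Mul(S, r), S) = Add(S, Mul(S, r)))
Function('w')(z) = Add(Mul(8, z), Mul(16, Pow(z, 2))) (Function('w')(z) = Mul(8, Add(Add(Pow(z, 2), Mul(z, z)), z)) = Mul(8, Add(Add(Pow(z, 2), Pow(z, 2)), z)) = Mul(8, Add(Mul(2, Pow(z, 2)), z)) = Mul(8, Add(z, Mul(2, Pow(z, 2)))) = Add(Mul(8, z), Mul(16, Pow(z, 2))))
Mul(Add(Function('w')(4), Function('K')(1, 5)), -3) = Mul(Add(Mul(8, 4, Add(1, Mul(2, 4))), Mul(1, Add(1, 5))), -3) = Mul(Add(Mul(8, 4, Add(1, 8)), Mul(1, 6)), -3) = Mul(Add(Mul(8, 4, 9), 6), -3) = Mul(Add(288, 6), -3) = Mul(294, -3) = -882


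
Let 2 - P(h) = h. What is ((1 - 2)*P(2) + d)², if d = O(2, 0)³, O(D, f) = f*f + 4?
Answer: 4096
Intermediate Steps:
P(h) = 2 - h
O(D, f) = 4 + f² (O(D, f) = f² + 4 = 4 + f²)
d = 64 (d = (4 + 0²)³ = (4 + 0)³ = 4³ = 64)
((1 - 2)*P(2) + d)² = ((1 - 2)*(2 - 1*2) + 64)² = (-(2 - 2) + 64)² = (-1*0 + 64)² = (0 + 64)² = 64² = 4096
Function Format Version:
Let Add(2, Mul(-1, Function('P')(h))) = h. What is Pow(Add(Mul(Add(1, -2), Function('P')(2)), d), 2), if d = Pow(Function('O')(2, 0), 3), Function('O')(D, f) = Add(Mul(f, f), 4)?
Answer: 4096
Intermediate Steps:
Function('P')(h) = Add(2, Mul(-1, h))
Function('O')(D, f) = Add(4, Pow(f, 2)) (Function('O')(D, f) = Add(Pow(f, 2), 4) = Add(4, Pow(f, 2)))
d = 64 (d = Pow(Add(4, Pow(0, 2)), 3) = Pow(Add(4, 0), 3) = Pow(4, 3) = 64)
Pow(Add(Mul(Add(1, -2), Function('P')(2)), d), 2) = Pow(Add(Mul(Add(1, -2), Add(2, Mul(-1, 2))), 64), 2) = Pow(Add(Mul(-1, Add(2, -2)), 64), 2) = Pow(Add(Mul(-1, 0), 64), 2) = Pow(Add(0, 64), 2) = Pow(64, 2) = 4096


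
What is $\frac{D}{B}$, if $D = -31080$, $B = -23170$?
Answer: $\frac{444}{331} \approx 1.3414$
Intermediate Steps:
$\frac{D}{B} = - \frac{31080}{-23170} = \left(-31080\right) \left(- \frac{1}{23170}\right) = \frac{444}{331}$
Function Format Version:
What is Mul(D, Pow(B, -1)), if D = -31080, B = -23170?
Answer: Rational(444, 331) ≈ 1.3414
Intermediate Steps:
Mul(D, Pow(B, -1)) = Mul(-31080, Pow(-23170, -1)) = Mul(-31080, Rational(-1, 23170)) = Rational(444, 331)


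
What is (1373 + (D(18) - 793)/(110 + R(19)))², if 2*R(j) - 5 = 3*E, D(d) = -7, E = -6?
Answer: 79868977321/42849 ≈ 1.8640e+6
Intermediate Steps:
R(j) = -13/2 (R(j) = 5/2 + (3*(-6))/2 = 5/2 + (½)*(-18) = 5/2 - 9 = -13/2)
(1373 + (D(18) - 793)/(110 + R(19)))² = (1373 + (-7 - 793)/(110 - 13/2))² = (1373 - 800/207/2)² = (1373 - 800*2/207)² = (1373 - 1600/207)² = (282611/207)² = 79868977321/42849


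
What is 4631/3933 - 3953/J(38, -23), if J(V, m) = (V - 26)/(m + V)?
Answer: -77717221/15732 ≈ -4940.1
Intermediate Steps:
J(V, m) = (-26 + V)/(V + m)
4631/3933 - 3953/J(38, -23) = 4631/3933 - 3953*(38 - 23)/(-26 + 38) = 4631*(1/3933) - 3953/(12/15) = 4631/3933 - 3953/((1/15)*12) = 4631/3933 - 3953/⅘ = 4631/3933 - 3953*5/4 = 4631/3933 - 19765/4 = -77717221/15732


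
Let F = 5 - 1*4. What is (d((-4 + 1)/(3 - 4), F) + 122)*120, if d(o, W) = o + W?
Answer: 15120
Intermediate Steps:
F = 1 (F = 5 - 4 = 1)
d(o, W) = W + o
(d((-4 + 1)/(3 - 4), F) + 122)*120 = ((1 + (-4 + 1)/(3 - 4)) + 122)*120 = ((1 - 3/(-1)) + 122)*120 = ((1 - 3*(-1)) + 122)*120 = ((1 + 3) + 122)*120 = (4 + 122)*120 = 126*120 = 15120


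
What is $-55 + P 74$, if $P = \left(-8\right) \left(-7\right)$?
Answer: $4089$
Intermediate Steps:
$P = 56$
$-55 + P 74 = -55 + 56 \cdot 74 = -55 + 4144 = 4089$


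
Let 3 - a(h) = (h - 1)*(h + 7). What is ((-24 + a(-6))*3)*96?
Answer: -4032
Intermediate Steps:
a(h) = 3 - (-1 + h)*(7 + h) (a(h) = 3 - (h - 1)*(h + 7) = 3 - (-1 + h)*(7 + h))
((-24 + a(-6))*3)*96 = ((-24 + (10 - 1*(-6)² - 6*(-6)))*3)*96 = ((-24 + (10 - 1*36 + 36))*3)*96 = ((-24 + (10 - 36 + 36))*3)*96 = ((-24 + 10)*3)*96 = -14*3*96 = -42*96 = -4032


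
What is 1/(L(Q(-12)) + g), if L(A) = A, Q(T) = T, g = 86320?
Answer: 1/86308 ≈ 1.1586e-5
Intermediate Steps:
1/(L(Q(-12)) + g) = 1/(-12 + 86320) = 1/86308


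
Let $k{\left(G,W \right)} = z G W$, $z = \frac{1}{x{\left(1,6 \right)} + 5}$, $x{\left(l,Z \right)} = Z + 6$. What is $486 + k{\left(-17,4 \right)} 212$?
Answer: $-362$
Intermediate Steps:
$x{\left(l,Z \right)} = 6 + Z$
$z = \frac{1}{17}$ ($z = \frac{1}{\left(6 + 6\right) + 5} = \frac{1}{12 + 5} = \frac{1}{17} \approx 0.058824$)
$k{\left(G,W \right)} = \frac{G W}{17}$
$486 + k{\left(-17,4 \right)} 212 = 486 + \frac{1}{17} \left(-17\right) 4 \cdot 212 = 486 - 848 = -362$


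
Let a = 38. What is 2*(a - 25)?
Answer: 26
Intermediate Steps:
2*(a - 25) = 2*(38 - 25) = 2*13 = 26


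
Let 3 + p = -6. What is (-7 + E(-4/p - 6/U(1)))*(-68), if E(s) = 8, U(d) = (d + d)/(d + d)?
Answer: -68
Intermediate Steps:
p = -9 (p = -3 - 6 = -9)
U(d) = 1 (U(d) = (2*d)/((2*d)) = (2*d)*(1/(2*d)) = 1)
(-7 + E(-4/p - 6/U(1)))*(-68) = (-7 + 8)*(-68) = 1*(-68) = -68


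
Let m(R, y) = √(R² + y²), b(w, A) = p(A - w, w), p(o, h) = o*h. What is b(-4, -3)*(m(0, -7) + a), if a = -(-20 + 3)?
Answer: -96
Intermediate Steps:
p(o, h) = h*o
b(w, A) = w*(A - w)
a = 17 (a = -1*(-17) = 17)
b(-4, -3)*(m(0, -7) + a) = (-4*(-3 - 1*(-4)))*(√(0² + (-7)²) + 17) = (-4*(-3 + 4))*(√(0 + 49) + 17) = (-4*1)*(√49 + 17) = -4*(7 + 17) = -4*24 = -96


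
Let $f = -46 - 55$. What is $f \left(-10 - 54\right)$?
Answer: $6464$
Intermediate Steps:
$f = -101$ ($f = -46 - 55 = -101$)
$f \left(-10 - 54\right) = - 101 \left(-10 - 54\right) = \left(-101\right) \left(-64\right) = 6464$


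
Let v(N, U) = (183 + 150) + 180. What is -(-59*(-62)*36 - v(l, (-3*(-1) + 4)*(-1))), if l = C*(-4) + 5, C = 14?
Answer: -131175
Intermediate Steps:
l = -51 (l = 14*(-4) + 5 = -56 + 5 = -51)
v(N, U) = 513 (v(N, U) = 333 + 180 = 513)
-(-59*(-62)*36 - v(l, (-3*(-1) + 4)*(-1))) = -(-59*(-62)*36 - 1*513) = -(3658*36 - 513) = -(131688 - 513) = -1*131175 = -131175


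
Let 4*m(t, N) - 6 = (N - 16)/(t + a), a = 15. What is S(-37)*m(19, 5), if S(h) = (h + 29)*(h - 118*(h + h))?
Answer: -1678135/17 ≈ -98714.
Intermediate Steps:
S(h) = -235*h*(29 + h) (S(h) = (29 + h)*(h - 236*h) = (29 + h)*(-235*h) = -235*h*(29 + h))
m(t, N) = 3/2 + (-16 + N)/(4*(15 + t)) (m(t, N) = 3/2 + ((N - 16)/(t + 15))/4 = 3/2 + ((-16 + N)/(15 + t))/4 = 3/2 + (-16 + N)/(4*(15 + t)))
S(-37)*m(19, 5) = (-235*(-37)*(29 - 37))*((74 + 5 + 6*19)/(4*(15 + 19))) = (-235*(-37)*(-8))*((¼)*(74 + 5 + 114)/34) = -17390*193/34 = -69560*193/136 = -1678135/17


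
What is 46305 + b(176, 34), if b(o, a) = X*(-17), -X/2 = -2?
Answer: 46237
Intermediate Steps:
X = 4 (X = -2*(-2) = 4)
b(o, a) = -68 (b(o, a) = 4*(-17) = -68)
46305 + b(176, 34) = 46305 - 68 = 46237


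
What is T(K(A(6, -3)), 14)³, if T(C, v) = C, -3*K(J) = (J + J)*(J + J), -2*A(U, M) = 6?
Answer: -1728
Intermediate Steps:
A(U, M) = -3 (A(U, M) = -½*6 = -3)
K(J) = -4*J²/3 (K(J) = -(J + J)*(J + J)/3 = -2*J*2*J/3 = -4*J²/3)
T(K(A(6, -3)), 14)³ = (-4/3*(-3)²)³ = (-4/3*9)³ = (-12)³ = -1728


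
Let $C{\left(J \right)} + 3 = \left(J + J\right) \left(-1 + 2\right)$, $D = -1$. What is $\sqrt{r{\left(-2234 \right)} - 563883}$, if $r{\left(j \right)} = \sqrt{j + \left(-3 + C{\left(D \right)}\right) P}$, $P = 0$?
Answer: $\sqrt{-563883 + i \sqrt{2234}} \approx 0.031 + 750.92 i$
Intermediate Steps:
$C{\left(J \right)} = -3 + 2 J$ ($C{\left(J \right)} = -3 + \left(J + J\right) \left(-1 + 2\right) = -3 + 2 J 1 = -3 + 2 J$)
$r{\left(j \right)} = \sqrt{j}$ ($r{\left(j \right)} = \sqrt{j + \left(-3 + \left(-3 + 2 \left(-1\right)\right)\right) 0} = \sqrt{j + \left(-3 - 5\right) 0} = \sqrt{j - 0} = \sqrt{j + 0} = \sqrt{j}$)
$\sqrt{r{\left(-2234 \right)} - 563883} = \sqrt{\sqrt{-2234} - 563883} = \sqrt{i \sqrt{2234} - 563883} = \sqrt{-563883 + i \sqrt{2234}}$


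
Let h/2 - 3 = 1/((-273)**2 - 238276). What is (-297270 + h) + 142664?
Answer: -25315286202/163747 ≈ -1.5460e+5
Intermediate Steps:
h = 982480/163747 (h = 6 + 2/((-273)**2 - 238276) = 6 + 2/(74529 - 238276) = 6 + 2/(-163747) = 6 + 2*(-1/163747) = 6 - 2/163747 = 982480/163747 ≈ 6.0000)
(-297270 + h) + 142664 = (-297270 + 982480/163747) + 142664 = -48676088210/163747 + 142664 = -25315286202/163747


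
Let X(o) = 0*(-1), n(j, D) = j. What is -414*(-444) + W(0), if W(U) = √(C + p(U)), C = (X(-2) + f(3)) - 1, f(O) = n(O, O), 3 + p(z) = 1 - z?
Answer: 183816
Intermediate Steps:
p(z) = -2 - z (p(z) = -3 + (1 - z) = -2 - z)
f(O) = O
X(o) = 0
C = 2 (C = (0 + 3) - 1 = 3 - 1 = 2)
W(U) = √(-U) (W(U) = √(2 + (-2 - U)) = √(-U))
-414*(-444) + W(0) = -414*(-444) + √(-1*0) = 183816 + √0 = 183816 + 0 = 183816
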